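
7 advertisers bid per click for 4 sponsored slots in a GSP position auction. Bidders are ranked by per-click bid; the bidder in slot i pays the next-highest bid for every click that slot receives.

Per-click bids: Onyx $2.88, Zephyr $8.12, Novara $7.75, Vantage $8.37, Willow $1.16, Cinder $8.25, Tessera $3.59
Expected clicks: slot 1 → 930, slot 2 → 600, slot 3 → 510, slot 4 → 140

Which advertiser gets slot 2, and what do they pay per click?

Per-click bids in order: $8.37 (Vantage) > $8.25 (Cinder) > $8.12 (Zephyr) > $7.75 (Novara) > $3.59 (Tessera) > …
Slot 2 goes to the second-ranked bidder, Cinder, who pays the next bid down: $8.12/click.

Cinder; $8.12 per click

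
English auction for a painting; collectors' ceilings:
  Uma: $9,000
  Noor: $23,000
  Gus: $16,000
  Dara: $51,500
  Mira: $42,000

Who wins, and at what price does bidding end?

Sorting limits: 51,500 (Dara) > 42,000 (Mira) > 23,000 (Noor) > 16,000 (Gus) > 9,000 (Uma)
Once the price passes $42,000, only Dara is left; the hammer falls at Mira's limit of $42,000.

Dara wins at $42,000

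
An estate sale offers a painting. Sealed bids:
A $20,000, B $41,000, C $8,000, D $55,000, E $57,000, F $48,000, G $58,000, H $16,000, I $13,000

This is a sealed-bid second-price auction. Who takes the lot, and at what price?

G pays $57,000

Bids ranked: 58,000 (G) > 57,000 (E) > 55,000 (D) > 48,000 (F) > 41,000 (B) > 20,000 (A) > …
Second-price: G pays E's bid of $57,000.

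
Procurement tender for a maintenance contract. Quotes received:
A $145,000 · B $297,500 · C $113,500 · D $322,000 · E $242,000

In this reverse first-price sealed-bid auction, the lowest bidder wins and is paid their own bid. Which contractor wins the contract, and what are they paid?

C is paid $113,500

Bids in order: 113,500 (C) < 145,000 (A) < 242,000 (E) < 297,500 (B) < 322,000 (D)
C is lowest → is paid own bid, $113,500.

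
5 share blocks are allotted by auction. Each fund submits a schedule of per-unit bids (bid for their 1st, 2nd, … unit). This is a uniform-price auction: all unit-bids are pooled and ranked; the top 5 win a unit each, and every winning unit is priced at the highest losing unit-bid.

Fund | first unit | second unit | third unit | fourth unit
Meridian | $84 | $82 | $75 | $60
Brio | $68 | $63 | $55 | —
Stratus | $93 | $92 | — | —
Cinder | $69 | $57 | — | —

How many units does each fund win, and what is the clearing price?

Meridian 3, Stratus 2; clearing price $69

All unit-bids, highest first — top 5: 93 (Stratus-1), 92 (Stratus-2), 84 (Meridian-1), 82 (Meridian-2), 75 (Meridian-3)
First bid not allocated: $69.
Allocation: Meridian 3, Stratus 2.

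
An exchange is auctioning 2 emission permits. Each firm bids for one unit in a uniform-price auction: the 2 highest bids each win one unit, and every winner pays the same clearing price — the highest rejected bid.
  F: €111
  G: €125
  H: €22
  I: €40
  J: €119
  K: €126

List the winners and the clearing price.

Ordering the bids: 126 (K), 125 (G), 119 (J), 111 (F), …
Top 2: K, G.
Clearing price = highest rejected bid = €119.

K, G; each pays €119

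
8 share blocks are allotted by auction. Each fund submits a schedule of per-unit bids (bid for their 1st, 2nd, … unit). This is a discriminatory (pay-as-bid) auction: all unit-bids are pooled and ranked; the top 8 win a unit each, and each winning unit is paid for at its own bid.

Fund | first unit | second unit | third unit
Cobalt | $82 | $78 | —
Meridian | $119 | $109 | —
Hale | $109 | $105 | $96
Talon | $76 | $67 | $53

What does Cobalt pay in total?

Cobalt pays $160

Merging the schedules and taking the best 8: 119 (Meridian-1), 109 (Meridian-2), 109 (Hale-1), 105 (Hale-2), 96 (Hale-3), 82 (Cobalt-1), 78 (Cobalt-2), 76 (Talon-1)
Next rejected bid: $67 (not a price — pay-as-bid).
Cobalt's winning unit-bids: 82 + 78 = $160.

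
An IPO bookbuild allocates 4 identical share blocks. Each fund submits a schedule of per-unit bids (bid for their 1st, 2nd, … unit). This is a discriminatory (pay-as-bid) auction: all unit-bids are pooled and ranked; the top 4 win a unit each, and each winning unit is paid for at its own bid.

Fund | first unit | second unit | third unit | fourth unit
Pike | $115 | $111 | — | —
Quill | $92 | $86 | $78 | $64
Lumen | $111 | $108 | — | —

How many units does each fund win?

Lumen 2, Pike 2

Pooled unit-bids ranked (top 4): 115 (Pike-1), 111 (Pike-2), 111 (Lumen-1), 108 (Lumen-2)
Next rejected bid: $92 (not a price — pay-as-bid).
Allocation: Lumen 2, Pike 2.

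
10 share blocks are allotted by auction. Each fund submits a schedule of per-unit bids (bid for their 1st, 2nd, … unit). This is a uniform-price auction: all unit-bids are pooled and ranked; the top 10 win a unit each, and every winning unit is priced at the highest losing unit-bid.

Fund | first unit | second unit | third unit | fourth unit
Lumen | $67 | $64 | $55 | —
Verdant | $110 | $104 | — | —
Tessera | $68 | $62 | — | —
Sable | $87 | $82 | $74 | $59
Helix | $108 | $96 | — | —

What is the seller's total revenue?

Total revenue: $620

Pooled unit-bids ranked (top 10): 110 (Verdant-1), 108 (Helix-1), 104 (Verdant-2), 96 (Helix-2), 87 (Sable-1), 82 (Sable-2), 74 (Sable-3), 68 (Tessera-1), 67 (Lumen-1), 64 (Lumen-2)
First bid not allocated: $62.
Allocation: Helix 2, Lumen 2, Sable 3, Tessera 1, Verdant 2. Every unit priced at $62.
Revenue = 10 × 62 = $620.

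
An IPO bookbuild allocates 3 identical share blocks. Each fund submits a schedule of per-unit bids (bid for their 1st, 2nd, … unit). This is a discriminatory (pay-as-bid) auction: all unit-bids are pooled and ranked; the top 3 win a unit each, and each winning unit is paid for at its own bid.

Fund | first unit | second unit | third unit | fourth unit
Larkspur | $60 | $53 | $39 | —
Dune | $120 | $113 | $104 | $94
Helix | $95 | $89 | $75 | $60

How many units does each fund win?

Pooled unit-bids ranked (top 3): 120 (Dune-1), 113 (Dune-2), 104 (Dune-3)
Next rejected bid: $95 (not a price — pay-as-bid).
Allocation: Dune 3.

Dune 3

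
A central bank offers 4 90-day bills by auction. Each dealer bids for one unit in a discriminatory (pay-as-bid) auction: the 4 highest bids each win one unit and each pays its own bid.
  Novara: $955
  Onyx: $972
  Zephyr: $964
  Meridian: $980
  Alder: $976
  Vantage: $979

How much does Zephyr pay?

Sorting: 980 (Meridian), 979 (Vantage), 976 (Alder), 972 (Onyx), 964 (Zephyr), 955 (Novara)
Winners (4 units): Meridian, Vantage, Alder, Onyx.
Zephyr does not win → $0.

Zephyr pays $0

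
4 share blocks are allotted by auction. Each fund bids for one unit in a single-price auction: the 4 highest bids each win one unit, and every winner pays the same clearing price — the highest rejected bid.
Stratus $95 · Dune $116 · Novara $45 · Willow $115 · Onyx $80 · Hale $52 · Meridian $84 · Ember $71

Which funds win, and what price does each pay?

Dune, Willow, Stratus, Meridian; each pays $80

Ordering the bids: 116 (Dune), 115 (Willow), 95 (Stratus), 84 (Meridian), 80 (Onyx), 71 (Ember), …
Winners (4 units): Dune, Willow, Stratus, Meridian.
Highest unsuccessful bid: $80 → clearing price.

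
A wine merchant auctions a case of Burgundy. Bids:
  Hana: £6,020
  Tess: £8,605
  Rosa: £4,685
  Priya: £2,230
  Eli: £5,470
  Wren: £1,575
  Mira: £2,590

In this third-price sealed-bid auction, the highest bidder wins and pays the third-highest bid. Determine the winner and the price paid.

Tess pays £5,470

Sorting bids: 8,605 (Tess) > 6,020 (Hana) > 5,470 (Eli) > 4,685 (Rosa) > 2,590 (Mira) > 2,230 (Priya) > …
Tess wins; payment is bid #3 in the ranking = £5,470.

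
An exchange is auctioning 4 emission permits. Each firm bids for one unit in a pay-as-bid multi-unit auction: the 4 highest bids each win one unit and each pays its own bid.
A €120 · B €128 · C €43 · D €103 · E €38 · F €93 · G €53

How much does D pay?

Bids ranked high→low: 128 (B), 120 (A), 103 (D), 93 (F), 53 (G), 43 (C), …
The 4 highest are B, A, D, F.
D wins → own bid €103.

D pays €103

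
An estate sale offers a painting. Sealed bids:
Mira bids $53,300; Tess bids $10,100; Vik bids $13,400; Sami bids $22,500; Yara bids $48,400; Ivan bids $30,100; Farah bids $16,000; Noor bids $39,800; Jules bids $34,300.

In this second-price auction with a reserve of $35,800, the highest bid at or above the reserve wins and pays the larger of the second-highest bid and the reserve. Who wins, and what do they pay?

Mira pays $48,400

Second-price auction with a reserve of $35,800: the highest bid at or above the reserve wins and pays the larger of the second-highest bid and the reserve.
Bids ranked: 53,300 (Mira) > 48,400 (Yara) > 39,800 (Noor) > 34,300 (Jules) > 30,100 (Ivan) > 22,500 (Sami) > …
Highest eligible bid: Mira at $53,300.
Second-highest bid $48,400 exceeds the reserve $35,800 → payment $48,400.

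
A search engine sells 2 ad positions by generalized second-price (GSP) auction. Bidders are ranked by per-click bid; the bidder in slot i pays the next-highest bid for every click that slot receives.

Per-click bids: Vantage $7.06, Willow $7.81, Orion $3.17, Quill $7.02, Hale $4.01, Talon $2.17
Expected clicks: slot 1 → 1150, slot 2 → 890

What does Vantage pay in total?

Sorting advertisers: $7.81 (Willow) > $7.06 (Vantage) > $7.02 (Quill) > …
Vantage holds slot 2 → pays next bid $7.02 × 890 clicks = $6247.80.

Vantage pays $6247.80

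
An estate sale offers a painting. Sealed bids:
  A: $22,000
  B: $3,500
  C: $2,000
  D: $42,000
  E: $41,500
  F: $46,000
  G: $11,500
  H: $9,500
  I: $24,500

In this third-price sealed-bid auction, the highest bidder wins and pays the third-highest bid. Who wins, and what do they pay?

F pays $41,500

Bids ranked: 46,000 (F) > 42,000 (D) > 41,500 (E) > 24,500 (I) > 22,000 (A) > 11,500 (G) > …
F is highest; pays the third-highest bid, $41,500.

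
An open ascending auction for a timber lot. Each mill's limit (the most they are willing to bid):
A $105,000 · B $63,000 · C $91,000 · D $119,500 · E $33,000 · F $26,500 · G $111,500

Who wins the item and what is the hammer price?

Limits in order: 119,500 (D) > 111,500 (G) > 105,000 (A) > 91,000 (C) > 63,000 (B) > 33,000 (E) > …
G is the last rival to drop out, at $111,500; D remains and wins at that price.

D wins at $111,500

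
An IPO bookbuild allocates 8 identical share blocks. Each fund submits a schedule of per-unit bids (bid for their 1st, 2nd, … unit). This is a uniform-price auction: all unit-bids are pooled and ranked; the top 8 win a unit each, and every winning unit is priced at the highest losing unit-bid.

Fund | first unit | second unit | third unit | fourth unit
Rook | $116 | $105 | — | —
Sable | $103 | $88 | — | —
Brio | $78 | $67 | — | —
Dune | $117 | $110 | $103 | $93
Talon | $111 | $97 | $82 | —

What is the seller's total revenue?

Total revenue: $744

All unit-bids, highest first — top 8: 117 (Dune-1), 116 (Rook-1), 111 (Talon-1), 110 (Dune-2), 105 (Rook-2), 103 (Sable-1), 103 (Dune-3), 97 (Talon-2)
First bid not allocated: $93.
Allocation: Dune 3, Rook 2, Sable 1, Talon 2. Every unit priced at $93.
Revenue = 8 × 93 = $744.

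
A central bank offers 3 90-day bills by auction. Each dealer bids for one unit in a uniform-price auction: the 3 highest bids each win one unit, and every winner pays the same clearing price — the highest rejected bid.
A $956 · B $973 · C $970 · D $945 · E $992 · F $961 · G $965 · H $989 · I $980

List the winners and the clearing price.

E, H, I; each pays $973

Sorting: 992 (E), 989 (H), 980 (I), 973 (B), 970 (C), …
Winners (3 units): E, H, I.
First losing bid is B's $973, which sets the uniform price.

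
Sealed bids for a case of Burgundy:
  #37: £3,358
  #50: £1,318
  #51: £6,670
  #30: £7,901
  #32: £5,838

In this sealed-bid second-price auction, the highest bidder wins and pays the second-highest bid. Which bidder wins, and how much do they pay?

Rule: the highest bidder wins and pays the second-highest bid.
Bids ranked: 7,901 (#30) > 6,670 (#51) > 5,838 (#32) > 3,358 (#37) > 1,318 (#50)
Second-price: #30 pays #51's bid of £6,670.

#30 pays £6,670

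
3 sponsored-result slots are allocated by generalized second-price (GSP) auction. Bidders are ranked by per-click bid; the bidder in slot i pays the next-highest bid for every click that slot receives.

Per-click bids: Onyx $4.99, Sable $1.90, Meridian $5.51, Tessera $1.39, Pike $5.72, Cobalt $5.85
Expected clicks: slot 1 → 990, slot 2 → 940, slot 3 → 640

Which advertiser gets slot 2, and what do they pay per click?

Sorting advertisers: $5.85 (Cobalt) > $5.72 (Pike) > $5.51 (Meridian) > $4.99 (Onyx) > …
Slot 2 goes to the second-ranked bidder, Pike, who pays the next bid down: $5.51/click.

Pike; $5.51 per click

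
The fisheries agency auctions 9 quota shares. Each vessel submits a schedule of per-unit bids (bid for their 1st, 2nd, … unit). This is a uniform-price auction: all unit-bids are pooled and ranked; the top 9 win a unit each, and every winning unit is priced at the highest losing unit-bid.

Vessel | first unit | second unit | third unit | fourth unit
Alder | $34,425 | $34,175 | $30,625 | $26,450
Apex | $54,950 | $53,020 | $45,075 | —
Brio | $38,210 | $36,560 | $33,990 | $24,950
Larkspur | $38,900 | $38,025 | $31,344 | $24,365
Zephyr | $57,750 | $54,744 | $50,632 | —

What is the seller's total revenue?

Pooled unit-bids ranked (top 9): 57,750 (Zephyr-1), 54,950 (Apex-1), 54,744 (Zephyr-2), 53,020 (Apex-2), 50,632 (Zephyr-3), 45,075 (Apex-3), 38,900 (Larkspur-1), 38,210 (Brio-1), 38,025 (Larkspur-2)
The (k+1)-th unit-bid is $36,560.
Allocation: Apex 3, Brio 1, Larkspur 2, Zephyr 3. Every unit priced at $36,560.
Revenue = 9 × 36,560 = $329,040.

Total revenue: $329,040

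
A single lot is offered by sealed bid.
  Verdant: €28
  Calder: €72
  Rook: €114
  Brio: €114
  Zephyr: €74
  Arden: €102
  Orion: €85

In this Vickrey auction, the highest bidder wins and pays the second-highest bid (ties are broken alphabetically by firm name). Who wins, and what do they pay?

Brio pays €114

Sorting bids: 114 (Brio) > 114 (Rook) > 102 (Arden) > 85 (Orion) > 74 (Zephyr) > 72 (Calder) > …
Brio and Rook tie at €114; tie-break gives it to Brio.
Second-price: Brio pays Rook's bid of €114.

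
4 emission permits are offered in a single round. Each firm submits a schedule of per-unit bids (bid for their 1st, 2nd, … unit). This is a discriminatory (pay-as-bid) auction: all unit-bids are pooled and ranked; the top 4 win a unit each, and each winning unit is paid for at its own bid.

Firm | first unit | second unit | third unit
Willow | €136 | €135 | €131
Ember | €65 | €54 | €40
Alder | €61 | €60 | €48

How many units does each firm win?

Pooled unit-bids ranked (top 4): 136 (Willow-1), 135 (Willow-2), 131 (Willow-3), 65 (Ember-1)
Next rejected bid: €61 (not a price — pay-as-bid).
Allocation: Ember 1, Willow 3.

Ember 1, Willow 3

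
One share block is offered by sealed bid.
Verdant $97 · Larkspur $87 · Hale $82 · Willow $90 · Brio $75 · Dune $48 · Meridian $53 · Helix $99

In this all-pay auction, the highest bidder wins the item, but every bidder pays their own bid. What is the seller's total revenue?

All-pay auction: the highest bidder wins the item, but every bidder pays their own bid.
Sorting bids: 99 (Helix) > 97 (Verdant) > 90 (Willow) > 87 (Larkspur) > 82 (Hale) > 75 (Brio) > …
Every bidder forfeits their bid regardless of winning.
Revenue = 97 + 87 + 82 + 90 + 75 + 48 + 53 + 99 = $631.

Total revenue: $631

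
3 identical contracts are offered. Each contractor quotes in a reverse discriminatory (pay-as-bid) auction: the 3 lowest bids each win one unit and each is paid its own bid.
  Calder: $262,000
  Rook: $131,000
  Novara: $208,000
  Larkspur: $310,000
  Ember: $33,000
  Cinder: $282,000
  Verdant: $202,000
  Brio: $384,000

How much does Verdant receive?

Verdant is paid $202,000

Sorting: 33,000 (Ember), 131,000 (Rook), 202,000 (Verdant), 208,000 (Novara), 262,000 (Calder), …
Winners (3 units): Ember, Rook, Verdant.
Verdant wins → own bid $202,000.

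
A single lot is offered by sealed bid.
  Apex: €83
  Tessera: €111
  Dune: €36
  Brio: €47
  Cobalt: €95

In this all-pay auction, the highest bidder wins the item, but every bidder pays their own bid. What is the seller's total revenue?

All-pay auction: the highest bidder wins the item, but every bidder pays their own bid.
Bids ranked: 111 (Tessera) > 95 (Cobalt) > 83 (Apex) > 47 (Brio) > 36 (Dune)
Every bidder forfeits their bid regardless of winning.
Revenue = 83 + 111 + 36 + 47 + 95 = €372.

Total revenue: €372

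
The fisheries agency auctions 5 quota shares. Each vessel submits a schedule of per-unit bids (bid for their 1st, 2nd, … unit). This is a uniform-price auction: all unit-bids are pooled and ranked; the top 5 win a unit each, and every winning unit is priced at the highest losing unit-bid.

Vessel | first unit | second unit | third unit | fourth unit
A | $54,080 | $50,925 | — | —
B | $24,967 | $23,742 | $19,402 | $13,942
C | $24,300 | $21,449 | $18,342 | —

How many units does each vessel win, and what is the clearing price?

Pooled unit-bids ranked (top 5): 54,080 (A-1), 50,925 (A-2), 24,967 (B-1), 24,300 (C-1), 23,742 (B-2)
First bid not allocated: $21,449.
Allocation: A 2, B 2, C 1.

A 2, B 2, C 1; clearing price $21,449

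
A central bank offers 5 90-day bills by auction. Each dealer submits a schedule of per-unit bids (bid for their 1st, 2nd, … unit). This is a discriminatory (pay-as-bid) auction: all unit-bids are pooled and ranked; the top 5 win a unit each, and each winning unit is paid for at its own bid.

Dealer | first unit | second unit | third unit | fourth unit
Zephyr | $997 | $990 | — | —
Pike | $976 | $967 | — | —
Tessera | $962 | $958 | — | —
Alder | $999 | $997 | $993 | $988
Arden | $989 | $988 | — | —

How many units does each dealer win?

Alder 3, Zephyr 2

All unit-bids, highest first — top 5: 999 (Alder-1), 997 (Zephyr-1), 997 (Alder-2), 993 (Alder-3), 990 (Zephyr-2)
Next rejected bid: $989 (not a price — pay-as-bid).
Allocation: Alder 3, Zephyr 2.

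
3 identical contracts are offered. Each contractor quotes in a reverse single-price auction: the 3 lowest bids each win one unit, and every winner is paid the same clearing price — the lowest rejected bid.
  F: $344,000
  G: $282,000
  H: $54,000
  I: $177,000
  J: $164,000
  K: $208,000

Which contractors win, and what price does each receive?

H, J, I; each is paid $208,000

Bids ranked low→high: 54,000 (H), 164,000 (J), 177,000 (I), 208,000 (K), 282,000 (G), …
Winners (3 units): H, J, I.
Lowest unsuccessful bid: $208,000 → clearing price.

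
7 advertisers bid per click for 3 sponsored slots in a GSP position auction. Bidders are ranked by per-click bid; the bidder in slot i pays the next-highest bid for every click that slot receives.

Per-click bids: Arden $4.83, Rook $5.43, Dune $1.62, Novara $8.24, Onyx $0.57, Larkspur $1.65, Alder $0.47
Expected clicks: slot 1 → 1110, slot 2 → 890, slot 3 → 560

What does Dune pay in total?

Per-click bids in order: $8.24 (Novara) > $5.43 (Rook) > $4.83 (Arden) > $1.65 (Larkspur) > …
Dune ranks below slot 3 → no slot, pays nothing.

Dune pays $0.00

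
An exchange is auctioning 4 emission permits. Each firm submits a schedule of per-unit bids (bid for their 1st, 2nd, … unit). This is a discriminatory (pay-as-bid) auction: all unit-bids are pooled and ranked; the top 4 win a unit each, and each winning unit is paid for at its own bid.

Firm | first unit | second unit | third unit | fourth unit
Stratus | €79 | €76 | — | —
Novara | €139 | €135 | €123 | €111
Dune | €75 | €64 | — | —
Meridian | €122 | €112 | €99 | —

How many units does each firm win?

Merging the schedules and taking the best 4: 139 (Novara-1), 135 (Novara-2), 123 (Novara-3), 122 (Meridian-1)
Next rejected bid: €112 (not a price — pay-as-bid).
Allocation: Meridian 1, Novara 3.

Meridian 1, Novara 3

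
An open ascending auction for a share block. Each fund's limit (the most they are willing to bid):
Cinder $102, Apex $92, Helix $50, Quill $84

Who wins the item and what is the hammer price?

Cinder wins at $92

Rule: the price rises until one bidder remains; the winner pays the price at which the last rival dropped out.
Limits ranked: 102 (Cinder) > 92 (Apex) > 84 (Quill) > 50 (Helix)
Apex is the last rival to drop out, at $92; Cinder remains and wins at that price.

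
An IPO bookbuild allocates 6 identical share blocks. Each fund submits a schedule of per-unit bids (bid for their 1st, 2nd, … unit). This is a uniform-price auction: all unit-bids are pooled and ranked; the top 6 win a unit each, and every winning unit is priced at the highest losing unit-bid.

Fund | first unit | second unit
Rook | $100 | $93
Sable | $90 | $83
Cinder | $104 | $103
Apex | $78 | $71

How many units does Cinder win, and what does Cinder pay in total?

Pooled unit-bids ranked (top 6): 104 (Cinder-1), 103 (Cinder-2), 100 (Rook-1), 93 (Rook-2), 90 (Sable-1), 83 (Sable-2)
Highest rejected unit-bid = $78.
Cinder wins 2 unit(s) at $78 each.

Cinder: 2 units, pays $156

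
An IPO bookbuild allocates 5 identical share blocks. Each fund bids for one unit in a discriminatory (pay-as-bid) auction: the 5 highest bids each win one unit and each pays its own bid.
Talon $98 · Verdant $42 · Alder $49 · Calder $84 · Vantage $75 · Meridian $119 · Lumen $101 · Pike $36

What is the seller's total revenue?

Total revenue: $477

Sorting: 119 (Meridian), 101 (Lumen), 98 (Talon), 84 (Calder), 75 (Vantage), 49 (Alder), 42 (Verdant), …
Top 5: Meridian, Lumen, Talon, Calder, Vantage.
Total revenue = 119 + 101 + 98 + 84 + 75 = $477.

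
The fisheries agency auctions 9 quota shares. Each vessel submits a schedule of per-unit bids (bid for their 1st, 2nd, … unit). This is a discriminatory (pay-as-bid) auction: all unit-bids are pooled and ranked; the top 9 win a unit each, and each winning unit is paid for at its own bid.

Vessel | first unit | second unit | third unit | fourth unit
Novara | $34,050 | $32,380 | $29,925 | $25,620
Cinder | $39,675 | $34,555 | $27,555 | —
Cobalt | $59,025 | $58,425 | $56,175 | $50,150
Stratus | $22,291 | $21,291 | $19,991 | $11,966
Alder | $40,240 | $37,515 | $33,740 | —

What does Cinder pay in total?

Cinder pays $74,230

All unit-bids, highest first — top 9: 59,025 (Cobalt-1), 58,425 (Cobalt-2), 56,175 (Cobalt-3), 50,150 (Cobalt-4), 40,240 (Alder-1), 39,675 (Cinder-1), 37,515 (Alder-2), 34,555 (Cinder-2), 34,050 (Novara-1)
Next rejected bid: $33,740 (not a price — pay-as-bid).
Cinder's winning unit-bids: 39,675 + 34,555 = $74,230.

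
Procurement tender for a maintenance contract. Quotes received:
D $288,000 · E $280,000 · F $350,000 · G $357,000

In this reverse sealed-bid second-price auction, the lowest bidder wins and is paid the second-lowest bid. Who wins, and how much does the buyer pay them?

E is paid $288,000

Reverse sealed-bid second-price auction: the lowest bidder wins and is paid the second-lowest bid.
Bids ranked: 280,000 (E) < 288,000 (D) < 350,000 (F) < 357,000 (G)
E is lowest; is paid the second-lowest bid, $288,000.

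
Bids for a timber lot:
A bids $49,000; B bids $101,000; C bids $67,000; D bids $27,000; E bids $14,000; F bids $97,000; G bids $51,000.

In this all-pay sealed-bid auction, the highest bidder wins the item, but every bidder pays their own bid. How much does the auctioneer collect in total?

Bids in order: 101,000 (B) > 97,000 (F) > 67,000 (C) > 51,000 (G) > 49,000 (A) > 27,000 (D) > …
B wins with the top bid; all bids are sunk regardless.
Every bidder forfeits their bid regardless of winning.
Revenue = 49,000 + 101,000 + 67,000 + 27,000 + 14,000 + 97,000 + 51,000 = $406,000.

Total revenue: $406,000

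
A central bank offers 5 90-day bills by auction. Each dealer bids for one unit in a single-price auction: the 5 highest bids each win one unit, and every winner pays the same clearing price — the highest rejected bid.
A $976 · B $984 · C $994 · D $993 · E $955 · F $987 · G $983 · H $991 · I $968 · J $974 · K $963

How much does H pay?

H pays $983

Bids ranked high→low: 994 (C), 993 (D), 991 (H), 987 (F), 984 (B), 983 (G), 976 (A), …
The 5 highest are C, D, H, F, B.
First losing bid is G's $983, which sets the uniform price.
H wins → pays $983.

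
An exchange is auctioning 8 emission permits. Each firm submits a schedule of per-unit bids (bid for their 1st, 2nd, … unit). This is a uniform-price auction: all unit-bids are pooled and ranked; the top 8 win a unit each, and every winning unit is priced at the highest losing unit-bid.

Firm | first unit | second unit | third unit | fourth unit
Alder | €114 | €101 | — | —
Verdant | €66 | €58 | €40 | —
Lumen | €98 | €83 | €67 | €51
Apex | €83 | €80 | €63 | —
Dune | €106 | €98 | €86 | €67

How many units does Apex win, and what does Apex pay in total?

Merging the schedules and taking the best 8: 114 (Alder-1), 106 (Dune-1), 101 (Alder-2), 98 (Lumen-1), 98 (Dune-2), 86 (Dune-3), 83 (Lumen-2), 83 (Apex-1)
Highest rejected unit-bid = €80.
Apex wins 1 unit(s) at €80 each.

Apex: 1 unit, pays €80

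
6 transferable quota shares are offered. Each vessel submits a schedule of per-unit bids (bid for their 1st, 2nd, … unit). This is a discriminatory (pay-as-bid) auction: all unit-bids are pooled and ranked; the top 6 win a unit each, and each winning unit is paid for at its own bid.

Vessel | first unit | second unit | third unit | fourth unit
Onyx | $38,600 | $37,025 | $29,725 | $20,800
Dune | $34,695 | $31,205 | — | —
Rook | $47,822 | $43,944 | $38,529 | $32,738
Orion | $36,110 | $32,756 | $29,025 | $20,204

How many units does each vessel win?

All unit-bids, highest first — top 6: 47,822 (Rook-1), 43,944 (Rook-2), 38,600 (Onyx-1), 38,529 (Rook-3), 37,025 (Onyx-2), 36,110 (Orion-1)
Next rejected bid: $34,695 (not a price — pay-as-bid).
Allocation: Onyx 2, Orion 1, Rook 3.

Onyx 2, Orion 1, Rook 3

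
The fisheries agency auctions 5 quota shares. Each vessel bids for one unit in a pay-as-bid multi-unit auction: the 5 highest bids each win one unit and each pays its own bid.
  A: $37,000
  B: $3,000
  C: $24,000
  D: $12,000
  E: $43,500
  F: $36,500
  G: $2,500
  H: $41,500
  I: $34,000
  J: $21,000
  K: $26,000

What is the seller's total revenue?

Total revenue: $192,500

Bids ranked high→low: 43,500 (E), 41,500 (H), 37,000 (A), 36,500 (F), 34,000 (I), 26,000 (K), 24,000 (C), …
The 5 highest are E, H, A, F, I.
Total revenue = 43,500 + 41,500 + 37,000 + 36,500 + 34,000 = $192,500.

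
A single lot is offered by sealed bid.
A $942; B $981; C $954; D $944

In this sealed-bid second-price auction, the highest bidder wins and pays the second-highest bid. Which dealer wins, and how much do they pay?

Bids ranked: 981 (B) > 954 (C) > 944 (D) > 942 (A)
B wins with the highest bid; price is set by the runner-up at $954.

B pays $954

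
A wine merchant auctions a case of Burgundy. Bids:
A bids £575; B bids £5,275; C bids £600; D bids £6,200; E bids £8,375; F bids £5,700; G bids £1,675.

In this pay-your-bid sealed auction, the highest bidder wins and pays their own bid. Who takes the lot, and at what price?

Rule: the highest bidder wins and pays their own bid.
Bids ranked: 8,375 (E) > 6,200 (D) > 5,700 (F) > 5,275 (B) > 1,675 (G) > 600 (C) > …
E has the highest bid and pays exactly that: £8,375.

E pays £8,375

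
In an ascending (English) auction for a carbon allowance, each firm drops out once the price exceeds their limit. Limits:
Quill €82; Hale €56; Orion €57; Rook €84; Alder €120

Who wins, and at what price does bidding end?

Rule: the price rises until one bidder remains; the winner pays the price at which the last rival dropped out.
Sorting limits: 120 (Alder) > 84 (Rook) > 82 (Quill) > 57 (Orion) > 56 (Hale)
Once the price passes €84, only Alder is left; the hammer falls at Rook's limit of €84.

Alder wins at €84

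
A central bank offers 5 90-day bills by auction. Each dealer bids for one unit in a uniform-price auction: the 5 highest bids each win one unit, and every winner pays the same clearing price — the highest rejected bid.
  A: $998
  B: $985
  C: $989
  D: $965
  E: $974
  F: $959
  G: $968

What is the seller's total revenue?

Total revenue: $4,825

Sorting: 998 (A), 989 (C), 985 (B), 974 (E), 968 (G), 965 (D), 959 (F)
Top 5: A, C, B, E, G.
Highest unsuccessful bid: $965 → clearing price.
Total revenue = 5 × $965 = $4,825.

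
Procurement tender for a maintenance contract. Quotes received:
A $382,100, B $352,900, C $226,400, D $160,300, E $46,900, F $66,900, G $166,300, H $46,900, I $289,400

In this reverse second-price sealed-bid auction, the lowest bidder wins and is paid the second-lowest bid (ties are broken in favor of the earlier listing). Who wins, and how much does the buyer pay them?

Reverse second-price sealed-bid auction: the lowest bidder wins and is paid the second-lowest bid.
Sorting bids: 46,900 (E) < 46,900 (H) < 66,900 (F) < 160,300 (D) < 166,300 (G) < 226,400 (C) < …
Tie at $46,900 → E wins by tie-break.
Second-price: E is paid H's bid of $46,900.

E is paid $46,900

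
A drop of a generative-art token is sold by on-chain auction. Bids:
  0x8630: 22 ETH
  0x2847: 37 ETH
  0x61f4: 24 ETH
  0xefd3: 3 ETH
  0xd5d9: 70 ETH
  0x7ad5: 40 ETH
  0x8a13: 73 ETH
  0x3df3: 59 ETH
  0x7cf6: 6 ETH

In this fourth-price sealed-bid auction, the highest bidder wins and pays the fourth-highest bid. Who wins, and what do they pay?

0x8a13 pays 40 ETH

Rule: the highest bidder wins and pays the fourth-highest bid.
Bids in order: 73 (0x8a13) > 70 (0xd5d9) > 59 (0x3df3) > 40 (0x7ad5) > 37 (0x2847) > 24 (0x61f4) > …
0x8a13 wins; payment is bid #4 in the ranking = 40 ETH.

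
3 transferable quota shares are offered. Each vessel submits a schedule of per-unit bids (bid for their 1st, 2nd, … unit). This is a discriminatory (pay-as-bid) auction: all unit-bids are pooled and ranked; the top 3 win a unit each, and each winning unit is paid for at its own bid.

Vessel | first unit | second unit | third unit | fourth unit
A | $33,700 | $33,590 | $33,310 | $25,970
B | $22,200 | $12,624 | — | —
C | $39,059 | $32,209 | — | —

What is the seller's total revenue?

Total revenue: $106,349

Pooled unit-bids ranked (top 3): 39,059 (C-1), 33,700 (A-1), 33,590 (A-2)
Next rejected bid: $33,310 (not a price — pay-as-bid).
Each winning unit pays its own bid.
Revenue = 39,059 + 33,700 + 33,590 = $106,349.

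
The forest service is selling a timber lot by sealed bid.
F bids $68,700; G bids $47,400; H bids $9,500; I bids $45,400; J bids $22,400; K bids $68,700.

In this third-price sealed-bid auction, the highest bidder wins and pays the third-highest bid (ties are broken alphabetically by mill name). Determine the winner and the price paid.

F pays $47,400

Bids in order: 68,700 (F) > 68,700 (K) > 47,400 (G) > 45,400 (I) > 22,400 (J) > 9,500 (H)
Tie at $68,700 → F wins by tie-break.
F wins; payment is bid #3 in the ranking = $47,400.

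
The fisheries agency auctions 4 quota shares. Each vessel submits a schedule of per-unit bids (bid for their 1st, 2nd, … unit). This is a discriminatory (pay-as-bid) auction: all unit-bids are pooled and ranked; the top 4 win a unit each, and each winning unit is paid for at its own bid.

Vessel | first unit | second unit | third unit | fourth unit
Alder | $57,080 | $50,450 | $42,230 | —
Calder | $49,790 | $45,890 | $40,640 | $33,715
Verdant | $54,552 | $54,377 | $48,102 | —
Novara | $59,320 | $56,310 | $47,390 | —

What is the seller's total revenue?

All unit-bids, highest first — top 4: 59,320 (Novara-1), 57,080 (Alder-1), 56,310 (Novara-2), 54,552 (Verdant-1)
Next rejected bid: $54,377 (not a price — pay-as-bid).
Each winning unit pays its own bid.
Revenue = 59,320 + 57,080 + 56,310 + 54,552 = $227,262.

Total revenue: $227,262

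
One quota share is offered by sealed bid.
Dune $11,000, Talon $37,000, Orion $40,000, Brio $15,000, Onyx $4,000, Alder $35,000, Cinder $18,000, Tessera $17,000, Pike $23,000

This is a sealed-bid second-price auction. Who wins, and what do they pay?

Bids ranked: 40,000 (Orion) > 37,000 (Talon) > 35,000 (Alder) > 23,000 (Pike) > 18,000 (Cinder) > 17,000 (Tessera) > …
Orion is highest; pays the second-highest bid, $37,000.

Orion pays $37,000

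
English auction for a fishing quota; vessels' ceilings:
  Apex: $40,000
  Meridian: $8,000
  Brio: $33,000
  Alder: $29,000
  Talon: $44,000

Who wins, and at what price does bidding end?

Talon wins at $40,000

Rule: the price rises until one bidder remains; the winner pays the price at which the last rival dropped out.
Limits in order: 44,000 (Talon) > 40,000 (Apex) > 33,000 (Brio) > 29,000 (Alder) > 8,000 (Meridian)
Bidding ends when Apex exits at $40,000; Talon takes it.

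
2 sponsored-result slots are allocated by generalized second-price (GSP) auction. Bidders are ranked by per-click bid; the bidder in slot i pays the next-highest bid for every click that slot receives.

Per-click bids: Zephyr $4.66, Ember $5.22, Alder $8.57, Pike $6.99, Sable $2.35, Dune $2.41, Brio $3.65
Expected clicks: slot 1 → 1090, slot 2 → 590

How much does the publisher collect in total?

Sorting advertisers: $8.57 (Alder) > $6.99 (Pike) > $5.22 (Ember) > …
Slot 1: Alder pays $6.99 × 1090 = $7619.10
Slot 2: Pike pays $5.22 × 590 = $3079.80
Total = $10698.90

Total revenue: $10698.90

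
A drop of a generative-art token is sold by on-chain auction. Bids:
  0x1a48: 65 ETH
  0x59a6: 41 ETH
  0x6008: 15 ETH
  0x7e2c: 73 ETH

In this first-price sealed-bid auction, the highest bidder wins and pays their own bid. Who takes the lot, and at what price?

Rule: the highest bidder wins and pays their own bid.
Bids ranked: 73 (0x7e2c) > 65 (0x1a48) > 41 (0x59a6) > 15 (0x6008)
0x7e2c is highest → pays own bid, 73 ETH.

0x7e2c pays 73 ETH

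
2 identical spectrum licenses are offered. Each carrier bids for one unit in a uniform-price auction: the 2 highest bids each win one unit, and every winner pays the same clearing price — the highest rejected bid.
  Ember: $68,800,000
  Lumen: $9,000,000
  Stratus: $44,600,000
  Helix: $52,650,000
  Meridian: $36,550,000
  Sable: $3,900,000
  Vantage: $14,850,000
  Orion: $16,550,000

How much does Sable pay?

Ordering the bids: 68,800,000 (Ember), 52,650,000 (Helix), 44,600,000 (Stratus), 36,550,000 (Meridian), …
Winners (2 units): Ember, Helix.
Clearing price = highest rejected bid = $44,600,000.
Sable does not win → pays $0.

Sable pays $0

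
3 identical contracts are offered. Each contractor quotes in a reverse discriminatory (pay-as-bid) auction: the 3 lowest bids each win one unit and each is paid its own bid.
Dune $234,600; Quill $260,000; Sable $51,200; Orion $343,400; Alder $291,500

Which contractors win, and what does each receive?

Sable $51,200, Dune $234,600, Quill $260,000

Sorting: 51,200 (Sable), 234,600 (Dune), 260,000 (Quill), 291,500 (Alder), 343,400 (Orion)
Lowest 3: Sable, Dune, Quill.
Each winner is paid its own bid: Sable $51,200, Dune $234,600, Quill $260,000.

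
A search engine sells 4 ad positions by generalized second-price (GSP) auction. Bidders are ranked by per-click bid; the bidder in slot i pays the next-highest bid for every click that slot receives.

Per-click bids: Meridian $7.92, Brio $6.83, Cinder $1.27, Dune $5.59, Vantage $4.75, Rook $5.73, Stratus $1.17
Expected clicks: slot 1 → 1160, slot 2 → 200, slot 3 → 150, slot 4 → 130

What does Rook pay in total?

Sorting advertisers: $7.92 (Meridian) > $6.83 (Brio) > $5.73 (Rook) > $5.59 (Dune) > $4.75 (Vantage) > …
Rook holds slot 3 → pays next bid $5.59 × 150 clicks = $838.50.

Rook pays $838.50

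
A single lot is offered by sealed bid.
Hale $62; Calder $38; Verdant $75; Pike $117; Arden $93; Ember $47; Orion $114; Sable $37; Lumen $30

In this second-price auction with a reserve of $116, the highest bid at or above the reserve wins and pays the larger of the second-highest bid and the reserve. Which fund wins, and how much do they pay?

Bids in order: 117 (Pike) > 114 (Orion) > 93 (Arden) > 75 (Verdant) > 62 (Hale) > 47 (Ember) > …
Highest eligible bid: Pike at $117.
max(second-highest $114, reserve $116) = $116.

Pike pays $116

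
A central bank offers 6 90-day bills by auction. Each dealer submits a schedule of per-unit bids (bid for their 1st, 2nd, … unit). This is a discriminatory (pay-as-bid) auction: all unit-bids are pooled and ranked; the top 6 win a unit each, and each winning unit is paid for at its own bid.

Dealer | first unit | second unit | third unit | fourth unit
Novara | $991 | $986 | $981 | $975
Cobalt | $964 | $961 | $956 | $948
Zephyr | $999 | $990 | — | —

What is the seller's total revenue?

Merging the schedules and taking the best 6: 999 (Zephyr-1), 991 (Novara-1), 990 (Zephyr-2), 986 (Novara-2), 981 (Novara-3), 975 (Novara-4)
Next rejected bid: $964 (not a price — pay-as-bid).
Each winning unit pays its own bid.
Revenue = 999 + 991 + 990 + 986 + 981 + 975 = $5,922.

Total revenue: $5,922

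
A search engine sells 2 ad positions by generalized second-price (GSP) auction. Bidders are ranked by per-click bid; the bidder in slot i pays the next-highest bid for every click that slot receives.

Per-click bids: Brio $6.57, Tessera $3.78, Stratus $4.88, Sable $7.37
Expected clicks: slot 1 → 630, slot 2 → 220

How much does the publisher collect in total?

Per-click bids in order: $7.37 (Sable) > $6.57 (Brio) > $4.88 (Stratus) > …
Slot 1: Sable pays $6.57 × 630 = $4139.10
Slot 2: Brio pays $4.88 × 220 = $1073.60
Total = $5212.70

Total revenue: $5212.70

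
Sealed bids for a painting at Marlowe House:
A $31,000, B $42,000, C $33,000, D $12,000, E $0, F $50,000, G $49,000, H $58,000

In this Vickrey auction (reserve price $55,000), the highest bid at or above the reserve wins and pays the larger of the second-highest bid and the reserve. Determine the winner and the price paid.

H pays $55,000

Vickrey auction (reserve price $55,000): the highest bid at or above the reserve wins and pays the larger of the second-highest bid and the reserve.
Sorting bids: 58,000 (H) > 50,000 (F) > 49,000 (G) > 42,000 (B) > 33,000 (C) > 31,000 (A) > …
H has the top bid at or above the reserve ($58,000).
Second-highest bid $50,000 is below the reserve $55,000, so the reserve binds → payment $55,000.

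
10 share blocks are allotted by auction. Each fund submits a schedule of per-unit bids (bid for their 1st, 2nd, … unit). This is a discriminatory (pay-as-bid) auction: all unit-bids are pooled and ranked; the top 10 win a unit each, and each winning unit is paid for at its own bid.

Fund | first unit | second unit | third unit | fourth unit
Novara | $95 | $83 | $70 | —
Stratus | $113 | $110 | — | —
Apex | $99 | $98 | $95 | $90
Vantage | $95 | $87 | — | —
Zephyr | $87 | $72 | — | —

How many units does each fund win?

Apex 4, Novara 1, Stratus 2, Vantage 2, Zephyr 1

Merging the schedules and taking the best 10: 113 (Stratus-1), 110 (Stratus-2), 99 (Apex-1), 98 (Apex-2), 95 (Novara-1), 95 (Apex-3), 95 (Vantage-1), 90 (Apex-4), 87 (Vantage-2), 87 (Zephyr-1)
Next rejected bid: $83 (not a price — pay-as-bid).
Allocation: Apex 4, Novara 1, Stratus 2, Vantage 2, Zephyr 1.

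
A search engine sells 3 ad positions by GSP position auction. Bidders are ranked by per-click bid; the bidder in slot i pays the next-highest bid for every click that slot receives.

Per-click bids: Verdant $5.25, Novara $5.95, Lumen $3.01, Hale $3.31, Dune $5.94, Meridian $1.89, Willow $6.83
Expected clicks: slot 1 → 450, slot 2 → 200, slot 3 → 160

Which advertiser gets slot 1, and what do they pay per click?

Per-click bids in order: $6.83 (Willow) > $5.95 (Novara) > $5.94 (Dune) > $5.25 (Verdant) > …
Slot 1 goes to the first-ranked bidder, Willow, who pays the next bid down: $5.95/click.

Willow; $5.95 per click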